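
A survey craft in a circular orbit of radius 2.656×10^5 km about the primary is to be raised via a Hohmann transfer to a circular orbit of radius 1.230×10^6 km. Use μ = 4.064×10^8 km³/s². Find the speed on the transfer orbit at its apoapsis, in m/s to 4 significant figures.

Transfer-ellipse semi-major axis a_t = (r₁ + r₂)/2 = (2.656×10^5 + 1.230×10^6)/2 = 7.478×10^5 km.
The apoapsis of the transfer ellipse is at r = 1.230×10^6 km.
Applying v² = μ(2/r − 1/a_t): v = 10.83 km/s.

v = 10830 m/s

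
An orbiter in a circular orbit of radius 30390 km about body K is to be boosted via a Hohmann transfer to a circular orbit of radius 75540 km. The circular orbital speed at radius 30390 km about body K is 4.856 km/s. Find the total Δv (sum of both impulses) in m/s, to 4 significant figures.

Δv = 1690 m/s

From the circular-orbit relation v² = μ/r at r = 30390 km: μ = v²r = (4.856)² × 30390 = 7.16619×10^5 km³/s².
Transfer-ellipse semi-major axis a_t = (r₁ + r₂)/2 = (30390 + 75540)/2 = 52965 km.
Circular speed at r₁: v₁ = √(μ/r₁) = √(7.16619×10^5/30390) = 4.8560 km/s.
Transfer-orbit speed at r₁ (vis-viva equation): v_p = √[μ(2/r₁ − 1/a_t)] = 5.7993 km/s.
First burn Δv₁ = |v_p − v₁| = 0.9433 km/s.
Circular speed at r₂: v₂ = √(μ/r₂) = 3.080 km/s.
Transfer-orbit speed at r₂: v_a = √[μ(2/r₂ − 1/a_t)] = 2.333 km/s.
Second burn Δv₂ = |v₂ − v_a| = 0.7470 km/s.
Δv = Δv₁ + Δv₂ = 0.9433 + 0.7470 = 1.690 km/s.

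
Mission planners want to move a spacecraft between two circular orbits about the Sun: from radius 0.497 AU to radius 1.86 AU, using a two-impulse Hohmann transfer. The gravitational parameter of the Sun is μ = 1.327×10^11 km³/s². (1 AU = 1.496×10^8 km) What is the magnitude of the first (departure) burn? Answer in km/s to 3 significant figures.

In km: r₁ = 0.497 × 1.496×10^8 = 7.43512×10^7 km; r₂ = 1.86 × 1.496×10^8 = 2.78256×10^8 km.
Semi-major axis of the transfer orbit: a_t = (7.43512×10^7 + 2.78256×10^8)/2 = 1.763036×10^8 km.
Circular speed at r = 7.43512×10^7 km: v_c = √(μ/r) = 42.247 km/s.
Transfer-orbit speed at the same r (vis-viva, a = a_t): v_t = √[μ(2/r − 1/a_t)] = 53.074 km/s.
Δv₁ = |v_t − v_c| = |53.074 − 42.247| = 10.83 km/s.

Δv₁ = 10.8 km/s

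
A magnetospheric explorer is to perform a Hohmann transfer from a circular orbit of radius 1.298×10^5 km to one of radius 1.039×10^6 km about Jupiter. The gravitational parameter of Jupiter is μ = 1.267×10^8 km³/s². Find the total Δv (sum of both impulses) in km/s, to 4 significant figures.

Δv = 16.25 km/s

Transfer-ellipse semi-major axis a_t = (r₁ + r₂)/2 = (1.298×10^5 + 1.039×10^6)/2 = 5.844×10^5 km.
Circular speed at r₁: v₁ = √(μ/r₁) = √(1.267×10^8/1.298×10^5) = 31.243 km/s.
On the transfer ellipse at r₁, vis-viva equation gives v_p = √[μ(2/r₁ − 1/a_t)] = 41.659 km/s.
First burn Δv₁ = |v_p − v₁| = 10.416 km/s.
At r₂, v₂ = √(μ/r₂) = 11.0428 km/s.
Transfer-orbit speed at r₂: v_a = √[μ(2/r₂ − 1/a_t)] = 5.20431 km/s.
Second burn Δv₂ = |v₂ − v_a| = 5.8385 km/s.
Total Δv = Δv₁ + Δv₂ = 16.25 km/s.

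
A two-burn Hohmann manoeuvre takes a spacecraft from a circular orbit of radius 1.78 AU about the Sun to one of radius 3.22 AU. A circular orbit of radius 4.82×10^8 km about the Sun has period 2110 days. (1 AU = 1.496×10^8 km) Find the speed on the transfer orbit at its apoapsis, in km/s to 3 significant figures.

v = 14.0 km/s

From Kepler's third law T² = 4π²r³/μ at r = 4.82×10^8 km, T = 2110 days = 2110 × 86400 s = 1.82304×10^8 s: μ = 4π²r³/T² = 1.33017×10^11 km³/s².
In km: r₁ = 1.78 × 1.496×10^8 = 2.66288×10^8 km; r₂ = 3.22 × 1.496×10^8 = 4.81712×10^8 km.
Transfer-ellipse semi-major axis a_t = (r₁ + r₂)/2 = (2.66288×10^8 + 4.81712×10^8)/2 = 3.740×10^8 km.
The apoapsis of the transfer ellipse is at r = 4.81712×10^8 km.
From the vis-viva equation, v = √[μ(2/r − 1/a_t)] = 14.02 km/s.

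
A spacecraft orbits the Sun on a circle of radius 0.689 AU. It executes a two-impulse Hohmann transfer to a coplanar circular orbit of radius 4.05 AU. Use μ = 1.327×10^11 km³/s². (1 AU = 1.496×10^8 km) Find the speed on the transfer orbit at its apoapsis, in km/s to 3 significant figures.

v = 7.98 km/s

In km: r₁ = 0.689 × 1.496×10^8 = 1.030744×10^8 km; r₂ = 4.05 × 1.496×10^8 = 6.0588×10^8 km.
The Hohmann ellipse has a_t = (r₁ + r₂)/2 = 3.544772×10^8 km.
The apoapsis of the transfer ellipse is at r = 6.0588×10^8 km.
Applying v² = μ(2/r − 1/a_t): v = 7.980 km/s.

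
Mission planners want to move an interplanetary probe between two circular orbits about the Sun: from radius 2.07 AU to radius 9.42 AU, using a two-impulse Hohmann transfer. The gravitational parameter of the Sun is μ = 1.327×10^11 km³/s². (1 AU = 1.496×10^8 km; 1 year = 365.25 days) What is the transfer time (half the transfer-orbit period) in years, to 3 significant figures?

t = 6.89 years

In km: r₁ = 2.07 × 1.496×10^8 = 3.09672×10^8 km; r₂ = 9.42 × 1.496×10^8 = 1.409232×10^9 km.
Semi-major axis of the transfer orbit: a_t = (3.09672×10^8 + 1.409232×10^9)/2 = 8.59452×10^8 km.
Half the transfer-orbit period gives t = π√(a_t³/μ) = 2.173×10^8 s.
Converting: 2.173×10^8 s ÷ 3.15576×10^7 s/year (365.25 × 86400) = 6.89 years.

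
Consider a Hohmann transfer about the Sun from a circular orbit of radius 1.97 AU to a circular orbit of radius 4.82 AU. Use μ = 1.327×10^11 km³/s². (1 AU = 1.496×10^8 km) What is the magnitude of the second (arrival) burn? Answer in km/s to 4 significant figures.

In km: r₁ = 1.97 × 1.496×10^8 = 2.94712×10^8 km; r₂ = 4.82 × 1.496×10^8 = 7.21072×10^8 km.
Transfer-ellipse semi-major axis a_t = (r₁ + r₂)/2 = (2.94712×10^8 + 7.21072×10^8)/2 = 5.07892×10^8 km.
Circular speed at r = 7.21072×10^8 km: v_c = √(μ/r) = 13.566 km/s.
Vis-viva on the transfer ellipse at r = 7.21072×10^8 km gives v_t = √[μ(2/r − 1/a_t)] = 10.334 km/s.
Δv₂ = |v_t − v_c| = |10.334 − 13.566| = 3.232 km/s.

Δv₂ = 3.232 km/s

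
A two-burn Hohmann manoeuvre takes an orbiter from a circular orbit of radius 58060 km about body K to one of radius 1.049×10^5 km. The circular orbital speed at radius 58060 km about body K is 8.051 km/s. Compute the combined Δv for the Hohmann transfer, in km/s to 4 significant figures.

Δv = 2.018 km/s

From the circular-orbit relation v² = μ/r at r = 58060 km: μ = v²r = (8.051)² × 58060 = 3.76337×10^6 km³/s².
Semi-major axis of the transfer orbit: a_t = (58060 + 1.049×10^5)/2 = 81480 km.
At r₁ the circular-orbit speed is v₁ = √(μ/r₁) = 8.051 km/s.
On the transfer ellipse at r₁, v² = μ(2/r − 1/a) gives v_p = √[μ(2/r₁ − 1/a_t)] = 9.135 km/s.
First burn Δv₁ = |v_p − v₁| = 1.084 km/s.
At r₂, v₂ = √(μ/r₂) = 5.98964 km/s.
Transfer-orbit speed at r₂: v_a = √[μ(2/r₂ − 1/a_t)] = 5.05608 km/s.
Second burn Δv₂ = |v₂ − v_a| = 0.9336 km/s.
Δv = Δv₁ + Δv₂ = 1.084 + 0.9336 = 2.018 km/s.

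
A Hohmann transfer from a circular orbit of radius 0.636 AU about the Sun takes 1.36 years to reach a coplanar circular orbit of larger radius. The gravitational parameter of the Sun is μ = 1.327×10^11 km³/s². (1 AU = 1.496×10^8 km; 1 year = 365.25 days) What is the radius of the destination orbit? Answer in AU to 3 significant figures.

r₂ = 3.26 AU

In km: r₁ = 0.636 × 1.496×10^8 = 9.51456×10^7 km.
Transfer time t = 1.36 years × 365.25 × 86400 s = 4.2918336×10^7 s, and t = π√(a_t³/μ).
So a_t = (μ t²/π²)^(1/3) = (1.327×10^11 × (4.2918336×10^7)² / π²)^(1/3) = 2.9149×10^8 km.
Since a_t = (r₁ + r₂)/2, r₂ = 2a_t − r₁ = 2×2.9149×10^8 − 9.51456×10^7 = 4.878344×10^8 km.
In AU: r₂ = 4.878344×10^8 / 1.496×10^8 = 3.26 AU.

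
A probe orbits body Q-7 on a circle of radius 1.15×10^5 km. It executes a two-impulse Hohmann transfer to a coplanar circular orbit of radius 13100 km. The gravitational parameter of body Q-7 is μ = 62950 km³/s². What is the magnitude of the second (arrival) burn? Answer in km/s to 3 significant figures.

Transfer-ellipse semi-major axis a_t = (r₁ + r₂)/2 = (1.150×10^5 + 13100)/2 = 64050 km.
Circular speed at r = 13100 km: v_c = √(μ/r) = 2.1921 km/s.
Transfer-orbit speed at the same r (vis-viva, a = a_t): v_t = √[μ(2/r − 1/a_t)] = 2.9373 km/s.
Δv₂ = |v_t − v_c| = |2.9373 − 2.1921| = 0.7452 km/s.

Δv₂ = 0.745 km/s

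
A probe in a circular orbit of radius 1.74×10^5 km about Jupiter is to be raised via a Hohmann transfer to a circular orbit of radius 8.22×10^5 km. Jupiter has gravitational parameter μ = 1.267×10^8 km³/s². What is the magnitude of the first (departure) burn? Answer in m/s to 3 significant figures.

Δv₁ = 7680 m/s

The Hohmann ellipse has a_t = (r₁ + r₂)/2 = 4.980×10^5 km.
On the circular orbit at r = 1.740×10^5 km, v_c = √(μ/r) = 26.984 km/s.
Vis-viva on the transfer ellipse at r = 1.740×10^5 km gives v_t = √[μ(2/r − 1/a_t)] = 34.668 km/s.
Δv₁ = |v_t − v_c| = |34.668 − 26.984| = 7.684 km/s.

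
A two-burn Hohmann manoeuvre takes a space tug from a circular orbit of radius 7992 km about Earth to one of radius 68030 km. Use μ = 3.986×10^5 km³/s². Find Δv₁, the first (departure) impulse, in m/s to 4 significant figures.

Semi-major axis of the transfer orbit: a_t = (7992 + 68030)/2 = 38011 km.
Circular speed at r = 7992 km: v_c = √(μ/r) = 7.062 km/s.
Transfer-orbit speed at the same r (vis-viva, a = a_t): v_t = √[μ(2/r − 1/a_t)] = 9.448 km/s.
Δv₁ = |v_t − v_c| = |9.448 − 7.062| = 2.386 km/s.

Δv₁ = 2386 m/s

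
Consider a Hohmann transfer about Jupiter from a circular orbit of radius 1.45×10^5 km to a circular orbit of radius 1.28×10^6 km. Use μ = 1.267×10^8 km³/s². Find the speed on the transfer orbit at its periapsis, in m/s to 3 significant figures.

v = 39600 m/s

Semi-major axis of the transfer orbit: a_t = (1.450×10^5 + 1.280×10^6)/2 = 7.125×10^5 km.
At periapsis, r = 1.450×10^5 km.
Vis-viva: v = √[μ(2/r − 1/a_t)] = √[1.267×10^8 × (2/1.450×10^5 − 1/7.125×10^5)] = 39.62 km/s.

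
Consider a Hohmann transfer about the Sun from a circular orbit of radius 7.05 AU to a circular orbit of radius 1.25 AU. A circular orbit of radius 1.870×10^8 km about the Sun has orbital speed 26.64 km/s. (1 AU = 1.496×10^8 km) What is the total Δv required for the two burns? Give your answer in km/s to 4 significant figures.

From the circular-orbit relation v² = μ/r at r = 1.870×10^8 km: μ = v²r = (26.64)² × 1.870×10^8 = 1.32712×10^11 km³/s².
In km: r₁ = 7.05 × 1.496×10^8 = 1.05468×10^9 km; r₂ = 1.25 × 1.496×10^8 = 1.870×10^8 km.
Semi-major axis of the transfer orbit: a_t = (1.05468×10^9 + 1.870×10^8)/2 = 6.2084×10^8 km.
At r₁ the circular-orbit speed is v₁ = √(μ/r₁) = 11.217 km/s.
On the transfer ellipse at r₁, vis-viva gives v_a = √[μ(2/r₁ − 1/a_t)] = 6.1564 km/s.
First burn Δv₁ = |v_a − v₁| = 5.061 km/s.
At r₂, v₂ = √(μ/r₂) = 26.640 km/s.
Transfer-orbit speed at r₂: v_p = √[μ(2/r₂ − 1/a_t)] = 34.722 km/s.
Second burn Δv₂ = |v₂ − v_p| = 8.082 km/s.
Δv = Δv₁ + Δv₂ = 5.061 + 8.082 = 13.14 km/s.

Δv = 13.14 km/s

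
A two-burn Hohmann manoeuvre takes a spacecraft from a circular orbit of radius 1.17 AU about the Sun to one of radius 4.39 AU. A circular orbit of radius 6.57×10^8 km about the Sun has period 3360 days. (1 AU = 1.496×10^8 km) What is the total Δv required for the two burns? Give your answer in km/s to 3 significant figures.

Δv = 12.1 km/s

From Kepler's third law T² = 4π²r³/μ at r = 6.57×10^8 km, T = 3360 days = 3360 × 86400 s = 2.90304×10^8 s: μ = 4π²r³/T² = 1.32846×10^11 km³/s².
In km: r₁ = 1.17 × 1.496×10^8 = 1.75032×10^8 km; r₂ = 4.39 × 1.496×10^8 = 6.56744×10^8 km.
Semi-major axis of the transfer orbit: a_t = (1.75032×10^8 + 6.56744×10^8)/2 = 4.15888×10^8 km.
At r₁ the circular-orbit speed is v₁ = √(μ/r₁) = 27.55 km/s.
Transfer-orbit speed at r₁ (vis-viva): v_p = √[μ(2/r₁ − 1/a_t)] = 34.62 km/s.
First burn Δv₁ = |v_p − v₁| = 7.070 km/s.
Circular speed at r₂: v₂ = √(μ/r₂) = 14.223 km/s.
Transfer-orbit speed at r₂: v_a = √[μ(2/r₂ − 1/a_t)] = 9.2267 km/s.
Second burn Δv₂ = |v₂ − v_a| = 4.996 km/s.
Total Δv = Δv₁ + Δv₂ = 12.07 km/s.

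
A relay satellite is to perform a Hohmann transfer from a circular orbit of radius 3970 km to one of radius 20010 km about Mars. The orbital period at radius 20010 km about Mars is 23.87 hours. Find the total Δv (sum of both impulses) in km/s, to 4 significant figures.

Δv = 1.580 km/s

From Kepler's third law T² = 4π²r³/μ at r = 20010 km, T = 23.87 hours = 23.87 × 3600 s = 85932 s: μ = 4π²r³/T² = 42834.2 km³/s².
Semi-major axis of the transfer orbit: a_t = (3970 + 20010)/2 = 11990 km.
At r₁ the circular-orbit speed is v₁ = √(μ/r₁) = 3.2847 km/s.
Transfer-orbit speed at r₁ (vis-viva equation): v_p = √[μ(2/r₁ − 1/a_t)] = 4.2434 km/s.
First burn Δv₁ = |v_p − v₁| = 0.9587 km/s.
Circular speed at r₂: v₂ = √(μ/r₂) = 1.4631 km/s.
Transfer-orbit speed at r₂: v_a = √[μ(2/r₂ − 1/a_t)] = 0.84189 km/s.
Second burn Δv₂ = |v₂ − v_a| = 0.6212 km/s.
Δv = Δv₁ + Δv₂ = 0.9587 + 0.6212 = 1.580 km/s.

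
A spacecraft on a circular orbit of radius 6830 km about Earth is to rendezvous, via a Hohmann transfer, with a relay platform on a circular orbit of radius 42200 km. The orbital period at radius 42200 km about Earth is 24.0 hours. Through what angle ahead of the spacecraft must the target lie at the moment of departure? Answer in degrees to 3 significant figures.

φ = 100°

From Kepler's third law T² = 4π²r³/μ at r = 42200 km, T = 24.0 hours = 24.0 × 3600 s = 86400 s: μ = 4π²r³/T² = 3.97438×10^5 km³/s².
The Hohmann ellipse has a_t = (r₁ + r₂)/2 = 24515 km.
The half-period of the transfer ellipse is t = π√(a_t³/μ) = 19130 s.
The target's mean motion on its circular orbit is ω₂ = √(μ/r₂³) = 7.272×10^-5 rad/s.
Angle swept by the target during transfer: ω₂·t = 1.391 rad = 79.70°.
Arrival is 180° from departure on the ellipse, so φ = 180° − 79.70° = 100°.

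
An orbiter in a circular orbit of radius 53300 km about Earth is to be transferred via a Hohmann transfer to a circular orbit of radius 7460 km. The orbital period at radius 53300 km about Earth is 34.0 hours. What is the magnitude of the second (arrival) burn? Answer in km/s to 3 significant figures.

Δv₂ = 2.37 km/s

From Kepler's third law T² = 4π²r³/μ at r = 53300 km, T = 34.0 hours = 34.0 × 3600 s = 1.224×10^5 s: μ = 4π²r³/T² = 3.99005×10^5 km³/s².
The Hohmann ellipse has a_t = (r₁ + r₂)/2 = 30380 km.
On the circular orbit at r = 7460 km, v_c = √(μ/r) = 7.313 km/s.
Transfer-orbit speed at the same r (vis-viva, a = a_t): v_t = √[μ(2/r − 1/a_t)] = 9.687 km/s.
Δv₂ = |v_t − v_c| = |9.687 − 7.313| = 2.374 km/s.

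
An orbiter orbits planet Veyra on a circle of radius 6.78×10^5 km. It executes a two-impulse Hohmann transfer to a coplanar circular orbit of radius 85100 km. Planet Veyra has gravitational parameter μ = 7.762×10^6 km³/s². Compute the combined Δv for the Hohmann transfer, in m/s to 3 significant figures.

Δv = 4970 m/s

The Hohmann ellipse has a_t = (r₁ + r₂)/2 = 3.8155×10^5 km.
Circular speed at r₁: v₁ = √(μ/r₁) = √(7.762×10^6/6.780×10^5) = 3.3835 km/s.
Transfer-orbit speed at r₁ (vis-viva): v_a = √[μ(2/r₁ − 1/a_t)] = 1.5979 km/s.
First burn Δv₁ = |v_a − v₁| = 1.7856 km/s.
At r₂, v₂ = √(μ/r₂) = 9.550411 km/s.
Transfer-orbit speed at r₂: v_p = √[μ(2/r₂ − 1/a_t)] = 12.73096 km/s.
Second burn Δv₂ = |v₂ − v_p| = 3.1805 km/s.
Δv = Δv₁ + Δv₂ = 1.7856 + 3.1805 = 4.966 km/s.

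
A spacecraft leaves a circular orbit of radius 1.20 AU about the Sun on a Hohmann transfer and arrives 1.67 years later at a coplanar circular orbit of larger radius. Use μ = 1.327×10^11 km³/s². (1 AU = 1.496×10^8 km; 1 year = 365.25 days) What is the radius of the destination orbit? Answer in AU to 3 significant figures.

In km: r₁ = 1.20 × 1.496×10^8 = 1.7952×10^8 km.
Transfer time t = 1.67 years × 365.25 × 86400 s = 5.2701192×10^7 s, and t = π√(a_t³/μ).
So a_t = (μ t²/π²)^(1/3) = (1.327×10^11 × (5.2701192×10^7)² / π²)^(1/3) = 3.3425×10^8 km.
Since a_t = (r₁ + r₂)/2, r₂ = 2a_t − r₁ = 2×3.3425×10^8 − 1.7952×10^8 = 4.8898×10^8 km.
In AU: r₂ = 4.8898×10^8 / 1.496×10^8 = 3.27 AU.

r₂ = 3.27 AU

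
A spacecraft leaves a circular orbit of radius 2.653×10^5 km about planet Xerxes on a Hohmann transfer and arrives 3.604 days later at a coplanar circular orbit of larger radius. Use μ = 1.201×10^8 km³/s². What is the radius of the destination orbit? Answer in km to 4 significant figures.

Transfer time t = 3.604 days = 3.113856×10^5 s, and t = π√(a_t³/μ).
So a_t = (μ t²/π²)^(1/3) = (1.201×10^8 × (3.113856×10^5)² / π²)^(1/3) = 1.0567×10^6 km.
Since a_t = (r₁ + r₂)/2, r₂ = 2a_t − r₁ = 2×1.0567×10^6 − 2.653×10^5 = 1.8481×10^6 km.

r₂ = 1.848×10^6 km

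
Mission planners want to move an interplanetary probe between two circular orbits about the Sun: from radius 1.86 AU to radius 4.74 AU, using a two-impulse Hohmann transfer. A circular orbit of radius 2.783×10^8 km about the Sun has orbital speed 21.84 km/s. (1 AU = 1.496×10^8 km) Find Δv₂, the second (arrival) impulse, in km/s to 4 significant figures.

From the circular-orbit relation v² = μ/r at r = 2.783×10^8 km: μ = v²r = (21.84)² × 2.783×10^8 = 1.32745×10^11 km³/s².
In km: r₁ = 1.86 × 1.496×10^8 = 2.78256×10^8 km; r₂ = 4.74 × 1.496×10^8 = 7.09104×10^8 km.
The Hohmann ellipse has a_t = (r₁ + r₂)/2 = 4.9368×10^8 km.
Circular speed at r = 7.09104×10^8 km: v_c = √(μ/r) = 13.68 km/s.
Transfer-orbit speed at the same r (vis-viva, a = a_t): v_t = √[μ(2/r − 1/a_t)] = 10.27 km/s.
Δv₂ = |v_t − v_c| = |10.27 − 13.68| = 3.410 km/s.

Δv₂ = 3.410 km/s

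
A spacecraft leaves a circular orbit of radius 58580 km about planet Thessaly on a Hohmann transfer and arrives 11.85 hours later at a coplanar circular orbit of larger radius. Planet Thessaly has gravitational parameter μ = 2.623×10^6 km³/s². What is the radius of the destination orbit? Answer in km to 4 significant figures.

Transfer time t = 11.85 hours = 42660 s, and t = π√(a_t³/μ).
So a_t = (μ t²/π²)^(1/3) = (2.623×10^6 × (42660)² / π²)^(1/3) = 78496 km.
Since a_t = (r₁ + r₂)/2, r₂ = 2a_t − r₁ = 2×78496 − 58580 = 98412 km.

r₂ = 98410 km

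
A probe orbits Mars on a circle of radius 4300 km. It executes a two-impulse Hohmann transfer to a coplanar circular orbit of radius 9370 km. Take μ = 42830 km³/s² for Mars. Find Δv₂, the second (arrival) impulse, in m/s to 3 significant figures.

Δv₂ = 442 m/s

The Hohmann ellipse has a_t = (r₁ + r₂)/2 = 6835 km.
Circular speed at r = 9370 km: v_c = √(μ/r) = 2.1380 km/s.
Transfer-orbit speed at the same r (vis-viva, a = a_t): v_t = √[μ(2/r − 1/a_t)] = 1.6958 km/s.
Δv₂ = |v_t − v_c| = |1.6958 − 2.1380| = 0.4422 km/s.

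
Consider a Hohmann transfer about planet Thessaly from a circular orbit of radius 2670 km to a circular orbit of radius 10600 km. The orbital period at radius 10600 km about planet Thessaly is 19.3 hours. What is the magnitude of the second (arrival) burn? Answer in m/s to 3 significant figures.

Δv₂ = 350 m/s

From Kepler's third law T² = 4π²r³/μ at r = 10600 km, T = 19.3 hours = 19.3 × 3600 s = 69480 s: μ = 4π²r³/T² = 9739.97 km³/s².
Transfer-ellipse semi-major axis a_t = (r₁ + r₂)/2 = (2670 + 10600)/2 = 6635 km.
Circular speed at r = 10600 km: v_c = √(μ/r) = 0.9586 km/s.
Transfer-orbit speed at the same r (vis-viva, a = a_t): v_t = √[μ(2/r − 1/a_t)] = 0.6081 km/s.
Δv₂ = |v_t − v_c| = |0.6081 − 0.9586| = 0.3505 km/s.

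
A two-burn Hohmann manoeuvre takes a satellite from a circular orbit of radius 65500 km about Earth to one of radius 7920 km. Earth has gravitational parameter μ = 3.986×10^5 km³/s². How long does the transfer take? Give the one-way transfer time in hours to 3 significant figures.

t = 9.72 hours

The Hohmann ellipse has a_t = (r₁ + r₂)/2 = 36710 km.
By Kepler's third law the transfer-orbit period is T = 2π√(a_t³/μ), so t = T/2 = 35000 s.
Converting: 35000 s ÷ 3600 s/hour = 9.72 hours.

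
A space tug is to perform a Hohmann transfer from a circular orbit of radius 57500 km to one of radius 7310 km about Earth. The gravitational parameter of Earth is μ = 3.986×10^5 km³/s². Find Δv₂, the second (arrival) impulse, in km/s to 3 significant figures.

Semi-major axis of the transfer orbit: a_t = (57500 + 7310)/2 = 32405 km.
On the circular orbit at r = 7310 km, v_c = √(μ/r) = 7.384 km/s.
Vis-viva on the transfer ellipse at r = 7310 km gives v_t = √[μ(2/r − 1/a_t)] = 9.836 km/s.
Δv₂ = |v_t − v_c| = |9.836 − 7.384| = 2.452 km/s.

Δv₂ = 2.45 km/s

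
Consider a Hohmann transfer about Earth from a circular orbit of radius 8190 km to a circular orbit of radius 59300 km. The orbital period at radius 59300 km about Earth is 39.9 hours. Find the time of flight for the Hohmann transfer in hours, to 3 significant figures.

t = 8.56 hours

From Kepler's third law T² = 4π²r³/μ at r = 59300 km, T = 39.9 hours = 39.9 × 3600 s = 1.4364×10^5 s: μ = 4π²r³/T² = 3.99000×10^5 km³/s².
The Hohmann ellipse has a_t = (r₁ + r₂)/2 = 33745 km.
By Kepler's third law the transfer-orbit period is T = 2π√(a_t³/μ), so t = T/2 = 30830 s.
Converting: 30830 s ÷ 3600 s/hour = 8.56 hours.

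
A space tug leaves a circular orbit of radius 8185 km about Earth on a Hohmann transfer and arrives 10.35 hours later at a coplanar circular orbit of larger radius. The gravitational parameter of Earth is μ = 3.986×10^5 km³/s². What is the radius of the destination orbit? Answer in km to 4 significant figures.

r₂ = 68360 km

Transfer time t = 10.35 hours = 37260 s, and t = π√(a_t³/μ).
So a_t = (μ t²/π²)^(1/3) = (3.986×10^5 × (37260)² / π²)^(1/3) = 38274 km.
Since a_t = (r₁ + r₂)/2, r₂ = 2a_t − r₁ = 2×38274 − 8185 = 68363 km.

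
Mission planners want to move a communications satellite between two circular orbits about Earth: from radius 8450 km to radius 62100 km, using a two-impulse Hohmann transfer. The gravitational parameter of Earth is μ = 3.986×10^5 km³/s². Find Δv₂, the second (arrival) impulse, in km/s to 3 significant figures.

Transfer-ellipse semi-major axis a_t = (r₁ + r₂)/2 = (8450 + 62100)/2 = 35275 km.
On the circular orbit at r = 62100 km, v_c = √(μ/r) = 2.534 km/s.
Transfer-orbit speed at the same r (vis-viva, a = a_t): v_t = √[μ(2/r − 1/a_t)] = 1.240 km/s.
Δv₂ = |v_t − v_c| = |1.240 − 2.534| = 1.294 km/s.

Δv₂ = 1.29 km/s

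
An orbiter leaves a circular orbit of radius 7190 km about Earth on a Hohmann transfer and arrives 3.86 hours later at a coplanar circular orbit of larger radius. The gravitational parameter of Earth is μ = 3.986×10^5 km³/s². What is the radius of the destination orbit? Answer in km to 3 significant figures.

r₂ = 32500 km

Transfer time t = 3.86 hours = 13896 s, and t = π√(a_t³/μ).
So a_t = (μ t²/π²)^(1/3) = (3.986×10^5 × (13896)² / π²)^(1/3) = 19831 km.
Since a_t = (r₁ + r₂)/2, r₂ = 2a_t − r₁ = 2×19831 − 7190 = 32472 km.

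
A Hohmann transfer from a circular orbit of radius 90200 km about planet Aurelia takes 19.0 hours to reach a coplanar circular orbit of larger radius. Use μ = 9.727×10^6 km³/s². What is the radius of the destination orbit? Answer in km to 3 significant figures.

Transfer time t = 19.0 hours = 68400 s, and t = π√(a_t³/μ).
So a_t = (μ t²/π²)^(1/3) = (9.727×10^6 × (68400)² / π²)^(1/3) = 1.6644×10^5 km.
Since a_t = (r₁ + r₂)/2, r₂ = 2a_t − r₁ = 2×1.6644×10^5 − 90200 = 2.4268×10^5 km.

r₂ = 2.43×10^5 km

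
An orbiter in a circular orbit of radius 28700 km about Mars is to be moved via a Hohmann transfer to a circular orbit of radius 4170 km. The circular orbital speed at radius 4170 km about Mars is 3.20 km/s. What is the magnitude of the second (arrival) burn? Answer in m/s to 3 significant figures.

Δv₂ = 1030 m/s

From the circular-orbit relation v² = μ/r at r = 4170 km: μ = v²r = (3.20)² × 4170 = 42700.8 km³/s².
Semi-major axis of the transfer orbit: a_t = (28700 + 4170)/2 = 16435 km.
On the circular orbit at r = 4170 km, v_c = √(μ/r) = 3.200 km/s.
Transfer-orbit speed at the same r (vis-viva, a = a_t): v_t = √[μ(2/r − 1/a_t)] = 4.229 km/s.
Δv₂ = |v_t − v_c| = |4.229 − 3.200| = 1.029 km/s.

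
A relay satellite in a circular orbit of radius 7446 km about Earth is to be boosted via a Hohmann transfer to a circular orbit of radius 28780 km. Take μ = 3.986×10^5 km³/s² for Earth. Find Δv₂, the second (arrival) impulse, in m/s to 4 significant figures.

The Hohmann ellipse has a_t = (r₁ + r₂)/2 = 18113 km.
Circular speed at r = 28780 km: v_c = √(μ/r) = 3.7215 km/s.
Transfer-orbit speed at the same r (vis-viva, a = a_t): v_t = √[μ(2/r − 1/a_t)] = 2.3861 km/s.
Δv₂ = |v_t − v_c| = |2.3861 − 3.7215| = 1.335 km/s.

Δv₂ = 1335 m/s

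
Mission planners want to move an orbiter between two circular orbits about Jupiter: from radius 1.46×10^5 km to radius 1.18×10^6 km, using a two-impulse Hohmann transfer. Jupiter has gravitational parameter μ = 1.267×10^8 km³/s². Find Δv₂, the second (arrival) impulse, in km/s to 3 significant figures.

The Hohmann ellipse has a_t = (r₁ + r₂)/2 = 6.630×10^5 km.
On the circular orbit at r = 1.180×10^6 km, v_c = √(μ/r) = 10.3621 km/s.
Transfer-orbit speed at the same r (vis-viva, a = a_t): v_t = √[μ(2/r − 1/a_t)] = 4.86258 km/s.
Δv₂ = |v_t − v_c| = |4.86258 − 10.3621| = 5.500 km/s.

Δv₂ = 5.50 km/s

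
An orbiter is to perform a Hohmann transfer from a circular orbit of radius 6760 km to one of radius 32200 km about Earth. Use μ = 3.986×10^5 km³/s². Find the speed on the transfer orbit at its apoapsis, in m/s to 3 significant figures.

Transfer-ellipse semi-major axis a_t = (r₁ + r₂)/2 = (6760 + 32200)/2 = 19480 km.
At apoapsis, r = 32200 km.
From the vis-viva equation, v = √[μ(2/r − 1/a_t)] = 2.073 km/s.

v = 2070 m/s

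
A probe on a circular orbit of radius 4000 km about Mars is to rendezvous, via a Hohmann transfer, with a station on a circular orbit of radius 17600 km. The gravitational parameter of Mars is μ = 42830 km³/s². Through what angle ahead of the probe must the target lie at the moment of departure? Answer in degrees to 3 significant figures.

The Hohmann ellipse has a_t = (r₁ + r₂)/2 = 10800 km.
Transfer time t = π√(a_t³/μ) = 17040 s.
The target's mean motion on its circular orbit is ω₂ = √(μ/r₂³) = 8.863×10^-5 rad/s.
Angle swept by the target during transfer: ω₂·t = 1.510 rad = 86.52°.
The probe traverses 180° on the transfer ellipse, so the target must lead by 180° − 86.52° = 93.5°.

φ = 93.5°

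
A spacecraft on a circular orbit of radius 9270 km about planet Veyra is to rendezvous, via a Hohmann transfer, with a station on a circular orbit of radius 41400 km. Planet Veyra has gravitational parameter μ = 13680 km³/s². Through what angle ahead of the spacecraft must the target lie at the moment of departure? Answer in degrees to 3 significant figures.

φ = 93.8°

The Hohmann ellipse has a_t = (r₁ + r₂)/2 = 25335 km.
The half-period of the transfer ellipse is t = π√(a_t³/μ) = 1.0831×10^5 s.
Target angular speed ω₂ = √(μ/r₂³) = 1.3885×10^-5 rad/s.
Angle swept by the target during transfer: ω₂·t = 1.504 rad = 86.17°.
The spacecraft traverses 180° on the transfer ellipse, so the target must lead by 180° − 86.17° = 93.8°.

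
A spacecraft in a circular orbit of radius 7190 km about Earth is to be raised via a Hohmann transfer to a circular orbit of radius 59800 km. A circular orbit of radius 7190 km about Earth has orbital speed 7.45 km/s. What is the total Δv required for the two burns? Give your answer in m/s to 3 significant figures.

From the circular-orbit relation v² = μ/r at r = 7190 km: μ = v²r = (7.45)² × 7190 = 3.99063×10^5 km³/s².
Transfer-ellipse semi-major axis a_t = (r₁ + r₂)/2 = (7190 + 59800)/2 = 33495 km.
At r₁ the circular-orbit speed is v₁ = √(μ/r₁) = 7.4500 km/s.
On the transfer ellipse at r₁, vis-viva equation gives v_p = √[μ(2/r₁ − 1/a_t)] = 9.9544 km/s.
First burn Δv₁ = |v_p − v₁| = 2.5044 km/s.
At r₂, v₂ = √(μ/r₂) = 2.5833 km/s.
Transfer-orbit speed at r₂: v_a = √[μ(2/r₂ − 1/a_t)] = 1.1969 km/s.
Second burn Δv₂ = |v₂ − v_a| = 1.3864 km/s.
Δv = Δv₁ + Δv₂ = 2.5044 + 1.3864 = 3.891 km/s.

Δv = 3890 m/s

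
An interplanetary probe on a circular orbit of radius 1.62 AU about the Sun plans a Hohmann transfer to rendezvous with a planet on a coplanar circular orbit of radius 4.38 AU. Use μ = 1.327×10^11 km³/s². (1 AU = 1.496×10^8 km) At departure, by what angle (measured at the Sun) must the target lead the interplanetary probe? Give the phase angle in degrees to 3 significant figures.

In km: r₁ = 1.62 × 1.496×10^8 = 2.42352×10^8 km; r₂ = 4.38 × 1.496×10^8 = 6.55248×10^8 km.
Semi-major axis of the transfer orbit: a_t = (2.42352×10^8 + 6.55248×10^8)/2 = 4.488×10^8 km.
The half-period of the transfer ellipse is t = π√(a_t³/μ) = 8.200×10^7 s.
The target's mean motion on its circular orbit is ω₂ = √(μ/r₂³) = 2.172×10^-8 rad/s.
Angle swept by the target during transfer: ω₂·t = 1.781 rad = 102.0°.
The interplanetary probe traverses 180° on the transfer ellipse, so the target must lead by 180° − 102.0° = 78.0°.

φ = 78.0°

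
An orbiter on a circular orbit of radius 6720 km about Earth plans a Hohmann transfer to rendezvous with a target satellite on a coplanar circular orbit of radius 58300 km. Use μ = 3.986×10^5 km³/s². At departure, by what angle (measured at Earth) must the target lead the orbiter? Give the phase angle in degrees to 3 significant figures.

Semi-major axis of the transfer orbit: a_t = (6720 + 58300)/2 = 32510 km.
The half-period of the transfer ellipse is t = π√(a_t³/μ) = 29168 s.
Target angular speed ω₂ = √(μ/r₂³) = 4.4850×10^-5 rad/s.
Angle swept by the target during transfer: ω₂·t = 1.3082 rad = 74.95°.
The orbiter traverses 180° on the transfer ellipse, so the target must lead by 180° − 74.95° = 105°.

φ = 105°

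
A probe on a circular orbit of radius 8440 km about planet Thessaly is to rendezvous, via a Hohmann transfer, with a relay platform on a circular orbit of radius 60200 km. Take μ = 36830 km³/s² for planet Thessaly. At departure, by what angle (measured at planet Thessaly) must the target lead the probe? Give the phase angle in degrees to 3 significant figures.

The Hohmann ellipse has a_t = (r₁ + r₂)/2 = 34320 km.
Transfer time t = π√(a_t³/μ) = 1.041×10^5 s.
Target angular speed ω₂ = √(μ/r₂³) = 1.299×10^-5 rad/s.
Angle swept by the target during transfer: ω₂·t = 1.3523 rad = 77.48°.
The probe traverses 180° on the transfer ellipse, so the target must lead by 180° − 77.48° = 103°.

φ = 103°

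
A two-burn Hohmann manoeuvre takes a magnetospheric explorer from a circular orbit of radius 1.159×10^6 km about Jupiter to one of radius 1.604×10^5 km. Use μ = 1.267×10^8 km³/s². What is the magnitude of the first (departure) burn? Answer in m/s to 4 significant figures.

The Hohmann ellipse has a_t = (r₁ + r₂)/2 = 6.597×10^5 km.
Circular speed at r = 1.159×10^6 km: v_c = √(μ/r) = 10.456 km/s.
Vis-viva on the transfer ellipse at r = 1.159×10^6 km gives v_t = √[μ(2/r − 1/a_t)] = 5.1556 km/s.
Δv₁ = |v_t − v_c| = |5.1556 − 10.456| = 5.300 km/s.

Δv₁ = 5300 m/s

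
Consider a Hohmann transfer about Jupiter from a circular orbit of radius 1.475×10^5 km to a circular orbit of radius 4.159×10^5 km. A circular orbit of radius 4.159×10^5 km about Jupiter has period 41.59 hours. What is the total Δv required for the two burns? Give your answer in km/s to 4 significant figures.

Δv = 11.13 km/s

From Kepler's third law T² = 4π²r³/μ at r = 4.159×10^5 km, T = 41.59 hours = 41.59 × 3600 s = 1.49724×10^5 s: μ = 4π²r³/T² = 1.26690×10^8 km³/s².
The Hohmann ellipse has a_t = (r₁ + r₂)/2 = 2.817×10^5 km.
Circular speed at r₁: v₁ = √(μ/r₁) = √(1.26690×10^8/1.475×10^5) = 29.307 km/s.
On the transfer ellipse at r₁, v² = μ(2/r − 1/a) gives v_p = √[μ(2/r₁ − 1/a_t)] = 35.610 km/s.
First burn Δv₁ = |v_p − v₁| = 6.303 km/s.
Circular speed at r₂: v₂ = √(μ/r₂) = 17.453 km/s.
Transfer-orbit speed at r₂: v_a = √[μ(2/r₂ − 1/a_t)] = 12.629 km/s.
Second burn Δv₂ = |v₂ − v_a| = 4.824 km/s.
Total Δv = Δv₁ + Δv₂ = 11.13 km/s.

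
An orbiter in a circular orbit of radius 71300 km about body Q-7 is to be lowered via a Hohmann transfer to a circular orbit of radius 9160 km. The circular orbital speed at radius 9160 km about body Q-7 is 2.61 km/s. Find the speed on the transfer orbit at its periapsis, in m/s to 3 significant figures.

v = 3470 m/s

From the circular-orbit relation v² = μ/r at r = 9160 km: μ = v²r = (2.61)² × 9160 = 62398.8 km³/s².
The Hohmann ellipse has a_t = (r₁ + r₂)/2 = 40230 km.
At periapsis, r = 9160 km.
Vis-viva: v = √[μ(2/r − 1/a_t)] = √[62398.8 × (2/9160 − 1/40230)] = 3.475 km/s.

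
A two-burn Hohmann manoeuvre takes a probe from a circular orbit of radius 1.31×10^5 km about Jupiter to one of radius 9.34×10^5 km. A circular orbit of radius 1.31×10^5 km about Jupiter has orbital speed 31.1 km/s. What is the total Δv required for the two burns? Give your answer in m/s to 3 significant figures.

Δv = 16000 m/s

From the circular-orbit relation v² = μ/r at r = 1.31×10^5 km: μ = v²r = (31.1)² × 1.31×10^5 = 1.26705×10^8 km³/s².
Semi-major axis of the transfer orbit: a_t = (1.310×10^5 + 9.340×10^5)/2 = 5.325×10^5 km.
At r₁ the circular-orbit speed is v₁ = √(μ/r₁) = 31.10 km/s.
On the transfer ellipse at r₁, vis-viva equation gives v_p = √[μ(2/r₁ − 1/a_t)] = 41.19 km/s.
First burn Δv₁ = |v_p − v₁| = 10.09 km/s.
At r₂, v₂ = √(μ/r₂) = 11.647 km/s.
Transfer-orbit speed at r₂: v_a = √[μ(2/r₂ − 1/a_t)] = 5.7769 km/s.
Second burn Δv₂ = |v₂ − v_a| = 5.870 km/s.
Total Δv = Δv₁ + Δv₂ = 15.96 km/s.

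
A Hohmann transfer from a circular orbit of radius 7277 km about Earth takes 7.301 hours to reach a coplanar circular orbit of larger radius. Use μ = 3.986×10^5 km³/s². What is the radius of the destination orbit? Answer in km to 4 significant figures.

Transfer time t = 7.301 hours = 26283.6 s, and t = π√(a_t³/μ).
So a_t = (μ t²/π²)^(1/3) = (3.986×10^5 × (26283.6)² / π²)^(1/3) = 30330 km.
Since a_t = (r₁ + r₂)/2, r₂ = 2a_t − r₁ = 2×30330 − 7277 = 53383 km.

r₂ = 53380 km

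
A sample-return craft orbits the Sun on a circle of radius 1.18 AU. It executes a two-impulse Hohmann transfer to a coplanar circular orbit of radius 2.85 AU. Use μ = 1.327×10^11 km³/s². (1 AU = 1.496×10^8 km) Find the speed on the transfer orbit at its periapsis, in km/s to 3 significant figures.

v = 32.6 km/s

In km: r₁ = 1.18 × 1.496×10^8 = 1.76528×10^8 km; r₂ = 2.85 × 1.496×10^8 = 4.2636×10^8 km.
The Hohmann ellipse has a_t = (r₁ + r₂)/2 = 3.01444×10^8 km.
The periapsis of the transfer ellipse is at r = 1.76528×10^8 km.
Applying v² = μ(2/r − 1/a_t): v = 32.61 km/s.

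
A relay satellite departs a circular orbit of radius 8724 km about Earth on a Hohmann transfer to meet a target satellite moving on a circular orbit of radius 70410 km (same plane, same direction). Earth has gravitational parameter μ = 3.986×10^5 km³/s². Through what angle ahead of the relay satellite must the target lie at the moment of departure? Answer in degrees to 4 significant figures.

The Hohmann ellipse has a_t = (r₁ + r₂)/2 = 39567 km.
The half-period of the transfer ellipse is t = π√(a_t³/μ) = 39163 s.
Target angular speed ω₂ = √(μ/r₂³) = 3.3792×10^-5 rad/s.
Angle swept by the target during transfer: ω₂·t = 1.3234 rad = 75.83°.
The relay satellite traverses 180° on the transfer ellipse, so the target must lead by 180° − 75.83° = 104.2°.

φ = 104.2°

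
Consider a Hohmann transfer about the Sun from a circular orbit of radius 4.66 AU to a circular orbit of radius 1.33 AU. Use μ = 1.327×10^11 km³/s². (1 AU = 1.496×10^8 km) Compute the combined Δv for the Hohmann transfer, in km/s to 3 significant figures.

In km: r₁ = 4.66 × 1.496×10^8 = 6.97136×10^8 km; r₂ = 1.33 × 1.496×10^8 = 1.98968×10^8 km.
Semi-major axis of the transfer orbit: a_t = (6.97136×10^8 + 1.98968×10^8)/2 = 4.48052×10^8 km.
At r₁ the circular-orbit speed is v₁ = √(μ/r₁) = 13.797 km/s.
On the transfer ellipse at r₁, vis-viva equation gives v_a = √[μ(2/r₁ − 1/a_t)] = 9.1940 km/s.
First burn Δv₁ = |v_a − v₁| = 4.603 km/s.
Circular speed at r₂: v₂ = √(μ/r₂) = 25.8252 km/s.
Transfer-orbit speed at r₂: v_p = √[μ(2/r₂ − 1/a_t)] = 32.2135 km/s.
Second burn Δv₂ = |v₂ − v_p| = 6.388 km/s.
Total Δv = Δv₁ + Δv₂ = 10.99 km/s.

Δv = 11.0 km/s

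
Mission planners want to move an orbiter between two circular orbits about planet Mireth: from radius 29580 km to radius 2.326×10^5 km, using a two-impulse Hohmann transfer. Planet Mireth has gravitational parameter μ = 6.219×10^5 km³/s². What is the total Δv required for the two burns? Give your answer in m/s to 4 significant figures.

Δv = 2381 m/s

The Hohmann ellipse has a_t = (r₁ + r₂)/2 = 1.3109×10^5 km.
At r₁ the circular-orbit speed is v₁ = √(μ/r₁) = 4.585 km/s.
Transfer-orbit speed at r₁ (v² = μ(2/r − 1/a)): v_p = √[μ(2/r₁ − 1/a_t)] = 6.108 km/s.
First burn Δv₁ = |v_p − v₁| = 1.523 km/s.
Circular speed at r₂: v₂ = √(μ/r₂) = 1.6351 km/s.
Transfer-orbit speed at r₂: v_a = √[μ(2/r₂ − 1/a_t)] = 0.77673 km/s.
Second burn Δv₂ = |v₂ − v_a| = 0.8584 km/s.
Δv = Δv₁ + Δv₂ = 1.523 + 0.8584 = 2.381 km/s.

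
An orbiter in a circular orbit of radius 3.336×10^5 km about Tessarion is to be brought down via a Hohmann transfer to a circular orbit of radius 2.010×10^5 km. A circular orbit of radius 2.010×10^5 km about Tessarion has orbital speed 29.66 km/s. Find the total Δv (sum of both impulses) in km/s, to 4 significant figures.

From the circular-orbit relation v² = μ/r at r = 2.010×10^5 km: μ = v²r = (29.66)² × 2.010×10^5 = 1.76823×10^8 km³/s².
Transfer-ellipse semi-major axis a_t = (r₁ + r₂)/2 = (3.336×10^5 + 2.010×10^5)/2 = 2.673×10^5 km.
Circular speed at r₁: v₁ = √(μ/r₁) = √(1.76823×10^8/3.336×10^5) = 23.0227 km/s.
On the transfer ellipse at r₁, vis-viva equation gives v_a = √[μ(2/r₁ − 1/a_t)] = 19.9643 km/s.
First burn Δv₁ = |v_a − v₁| = 3.058 km/s.
Circular speed at r₂: v₂ = √(μ/r₂) = 29.660 km/s.
Transfer-orbit speed at r₂: v_p = √[μ(2/r₂ − 1/a_t)] = 33.135 km/s.
Second burn Δv₂ = |v₂ − v_p| = 3.475 km/s.
Δv = Δv₁ + Δv₂ = 3.058 + 3.475 = 6.533 km/s.

Δv = 6.533 km/s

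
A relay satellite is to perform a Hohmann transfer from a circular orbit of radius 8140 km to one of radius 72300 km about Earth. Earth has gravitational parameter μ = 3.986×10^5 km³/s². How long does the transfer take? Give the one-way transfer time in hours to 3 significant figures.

t = 11.1 hours

Transfer-ellipse semi-major axis a_t = (r₁ + r₂)/2 = (8140 + 72300)/2 = 40220 km.
Half the transfer-orbit period gives t = π√(a_t³/μ) = 40137 s.
Converting: 40137 s ÷ 3600 s/hour = 11.1 hours.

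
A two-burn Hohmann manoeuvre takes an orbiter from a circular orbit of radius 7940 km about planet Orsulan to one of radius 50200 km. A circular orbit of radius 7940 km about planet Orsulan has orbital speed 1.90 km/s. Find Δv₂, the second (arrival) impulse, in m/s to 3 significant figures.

Δv₂ = 361 m/s

From the circular-orbit relation v² = μ/r at r = 7940 km: μ = v²r = (1.90)² × 7940 = 28663.4 km³/s².
Transfer-ellipse semi-major axis a_t = (r₁ + r₂)/2 = (7940 + 50200)/2 = 29070 km.
On the circular orbit at r = 50200 km, v_c = √(μ/r) = 0.7556 km/s.
Transfer-orbit speed at the same r (vis-viva, a = a_t): v_t = √[μ(2/r − 1/a_t)] = 0.3949 km/s.
Δv₂ = |v_t − v_c| = |0.3949 − 0.7556| = 0.3607 km/s.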